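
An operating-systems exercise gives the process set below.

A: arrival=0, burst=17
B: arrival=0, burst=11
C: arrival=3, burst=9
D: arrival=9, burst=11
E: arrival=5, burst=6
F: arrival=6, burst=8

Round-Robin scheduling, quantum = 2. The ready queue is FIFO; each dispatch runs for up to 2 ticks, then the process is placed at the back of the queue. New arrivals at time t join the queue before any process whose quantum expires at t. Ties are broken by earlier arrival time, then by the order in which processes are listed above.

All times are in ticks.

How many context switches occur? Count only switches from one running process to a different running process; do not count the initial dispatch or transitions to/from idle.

32

Schedule: | A 0-2 | B 2-4 | A 4-6 | C 6-8 | B 8-10 | E 10-12 | F 12-14 | A 14-16 | C 16-18 | D 18-20 | B 20-22 | E 22-24 | F 24-26 | A 26-28 | C 28-30 | D 30-32 | B 32-34 | E 34-36 | F 36-38 | A 38-40 | C 40-42 | D 42-44 | B 44-46 | F 46-48 | A 48-50 | C 50-51 | D 51-53 | B 53-54 | A 54-56 | D 56-58 | A 58-60 | D 60-61 | A 61-62 |
Completion: A=62  B=54  C=51  D=61  E=36  F=48
Turnaround (C−A): A=62  B=54  C=48  D=52  E=31  F=42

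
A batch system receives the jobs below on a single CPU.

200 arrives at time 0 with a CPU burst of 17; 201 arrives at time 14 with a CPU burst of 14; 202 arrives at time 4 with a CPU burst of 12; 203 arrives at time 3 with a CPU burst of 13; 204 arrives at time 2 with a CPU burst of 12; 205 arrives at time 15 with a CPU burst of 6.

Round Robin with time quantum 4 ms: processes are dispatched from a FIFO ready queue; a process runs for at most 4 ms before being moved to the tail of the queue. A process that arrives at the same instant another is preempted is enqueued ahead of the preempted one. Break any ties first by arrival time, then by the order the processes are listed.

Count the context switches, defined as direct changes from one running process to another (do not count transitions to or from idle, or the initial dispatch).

20

Timeline: | 200 0-4 | 204 4-8 | 203 8-12 | 202 12-16 | 200 16-20 | 204 20-24 | 203 24-28 | 201 28-32 | 205 32-36 | 202 36-40 | 200 40-44 | 204 44-48 | 203 48-52 | 201 52-56 | 205 56-58 | 202 58-62 | 200 62-66 | 203 66-67 | 201 67-71 | 200 71-72 | 201 72-74 |
Completion: 200=72  201=74  202=62  203=67  204=48  205=58
Turnaround (C−A): 200=72  201=60  202=58  203=64  204=46  205=43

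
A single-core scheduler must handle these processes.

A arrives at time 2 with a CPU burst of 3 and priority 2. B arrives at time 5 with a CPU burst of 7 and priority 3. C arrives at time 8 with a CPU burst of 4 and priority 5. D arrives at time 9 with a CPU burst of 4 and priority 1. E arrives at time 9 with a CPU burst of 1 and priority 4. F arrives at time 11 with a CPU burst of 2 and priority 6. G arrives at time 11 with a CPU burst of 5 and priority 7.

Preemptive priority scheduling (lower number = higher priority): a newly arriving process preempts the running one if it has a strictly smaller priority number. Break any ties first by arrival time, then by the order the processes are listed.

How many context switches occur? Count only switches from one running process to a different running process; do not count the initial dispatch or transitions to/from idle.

7

Schedule: | idle 0-2 | A 2-5 | B 5-9 | D 9-13 | B 13-16 | E 16-17 | C 17-21 | F 21-23 | G 23-28 |
Completion: A=5  B=16  C=21  D=13  E=17  F=23  G=28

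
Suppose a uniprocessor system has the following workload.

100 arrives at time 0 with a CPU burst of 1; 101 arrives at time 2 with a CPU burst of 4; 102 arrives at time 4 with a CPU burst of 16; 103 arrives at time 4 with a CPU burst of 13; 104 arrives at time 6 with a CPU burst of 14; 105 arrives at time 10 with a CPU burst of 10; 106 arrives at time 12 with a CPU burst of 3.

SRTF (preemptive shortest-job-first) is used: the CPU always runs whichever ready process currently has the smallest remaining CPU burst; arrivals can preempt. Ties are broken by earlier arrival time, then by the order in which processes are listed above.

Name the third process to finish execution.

Gantt: | 100 0-1 | idle 1-2 | 101 2-6 | 103 6-12 | 106 12-15 | 103 15-22 | 105 22-32 | 104 32-46 | 102 46-62 |
Completion: 100=1  101=6  102=62  103=22  104=46  105=32  106=15
Finish order: 100 → 101 → 106 → 103 → 105 → 104 → 102

106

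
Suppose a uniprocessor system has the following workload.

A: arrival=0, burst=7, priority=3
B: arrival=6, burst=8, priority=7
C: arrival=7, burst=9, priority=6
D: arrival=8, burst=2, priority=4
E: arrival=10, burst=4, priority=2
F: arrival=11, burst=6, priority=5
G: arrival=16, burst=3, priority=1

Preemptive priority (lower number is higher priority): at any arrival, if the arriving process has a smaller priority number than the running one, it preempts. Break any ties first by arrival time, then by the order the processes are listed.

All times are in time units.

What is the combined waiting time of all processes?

Schedule: | A 0-7 | C 7-8 | D 8-10 | E 10-14 | F 14-16 | G 16-19 | F 19-23 | C 23-31 | B 31-39 |
Completion: A=7  B=39  C=31  D=10  E=14  F=23  G=19
Waiting = turnaround − burst: A=0, B=25, C=15, D=0, E=0, F=6, G=0
Total waiting = 0 + 25 + 15 + 0 + 0 + 6 + 0 = 46

46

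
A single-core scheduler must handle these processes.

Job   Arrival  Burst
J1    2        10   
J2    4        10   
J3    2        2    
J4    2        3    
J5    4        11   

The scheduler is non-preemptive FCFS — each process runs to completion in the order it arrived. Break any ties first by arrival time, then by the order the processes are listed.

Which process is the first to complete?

Gantt: | idle 0-2 | J1 2-12 | J3 12-14 | J4 14-17 | J2 17-27 | J5 27-38 |
Completion: J1=12  J2=27  J3=14  J4=17  J5=38
Finish order: J1 → J3 → J4 → J2 → J5

J1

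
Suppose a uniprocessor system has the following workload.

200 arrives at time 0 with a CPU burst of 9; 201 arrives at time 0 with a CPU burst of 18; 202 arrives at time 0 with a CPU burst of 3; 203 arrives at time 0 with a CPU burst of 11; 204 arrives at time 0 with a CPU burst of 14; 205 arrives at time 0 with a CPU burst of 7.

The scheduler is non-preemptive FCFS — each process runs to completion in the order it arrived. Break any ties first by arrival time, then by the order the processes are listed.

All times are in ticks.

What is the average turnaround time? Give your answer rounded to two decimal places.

Gantt: | 200 0-9 | 201 9-27 | 202 27-30 | 203 30-41 | 204 41-55 | 205 55-62 |
Completion: 200=9  201=27  202=30  203=41  204=55  205=62
Turnaround times: 200=9, 201=27, 202=30, 203=41, 204=55, 205=62
Average turnaround = (9+27+30+41+55+62) / 6 = 224/6 = 37.33

37.33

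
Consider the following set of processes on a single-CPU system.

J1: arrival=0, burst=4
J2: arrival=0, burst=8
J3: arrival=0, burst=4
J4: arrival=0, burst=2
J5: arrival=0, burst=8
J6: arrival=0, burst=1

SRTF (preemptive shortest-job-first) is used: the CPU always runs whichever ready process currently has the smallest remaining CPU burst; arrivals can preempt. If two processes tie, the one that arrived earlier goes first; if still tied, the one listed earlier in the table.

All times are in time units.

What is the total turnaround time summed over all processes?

68

Gantt: | J6 0-1 | J4 1-3 | J1 3-7 | J3 7-11 | J2 11-19 | J5 19-27 |
Completion: J1=7  J2=19  J3=11  J4=3  J5=27  J6=1
Turnaround (C−A): J1=7  J2=19  J3=11  J4=3  J5=27  J6=1
Turnaround = completion − arrival: J1=7, J2=19, J3=11, J4=3, J5=27, J6=1
Total turnaround = 7 + 19 + 11 + 3 + 27 + 1 = 68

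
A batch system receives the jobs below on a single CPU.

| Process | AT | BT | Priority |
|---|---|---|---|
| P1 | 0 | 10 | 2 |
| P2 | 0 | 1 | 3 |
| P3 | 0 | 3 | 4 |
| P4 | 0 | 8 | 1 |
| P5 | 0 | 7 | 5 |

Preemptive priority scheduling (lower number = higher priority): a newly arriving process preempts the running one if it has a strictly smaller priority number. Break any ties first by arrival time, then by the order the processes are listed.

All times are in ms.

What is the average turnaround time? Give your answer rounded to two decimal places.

Timeline: | P4 0-8 | P1 8-18 | P2 18-19 | P3 19-22 | P5 22-29 |
Completion: P1=18  P2=19  P3=22  P4=8  P5=29
Turnaround times: P1=18, P2=19, P3=22, P4=8, P5=29
Average turnaround = (18+19+22+8+29) / 5 = 96/5 = 19.20

19.20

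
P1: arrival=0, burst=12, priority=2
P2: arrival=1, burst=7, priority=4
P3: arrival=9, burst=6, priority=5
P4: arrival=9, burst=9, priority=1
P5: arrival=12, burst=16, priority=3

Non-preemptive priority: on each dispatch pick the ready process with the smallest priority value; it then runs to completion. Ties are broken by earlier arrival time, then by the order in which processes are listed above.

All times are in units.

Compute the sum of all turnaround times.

Schedule: | P1 0-12 | P4 12-21 | P5 21-37 | P2 37-44 | P3 44-50 |
Completion: P1=12  P2=44  P3=50  P4=21  P5=37
Turnaround = completion − arrival: P1=12, P2=43, P3=41, P4=12, P5=25
Total turnaround = 12 + 43 + 41 + 12 + 25 = 133

133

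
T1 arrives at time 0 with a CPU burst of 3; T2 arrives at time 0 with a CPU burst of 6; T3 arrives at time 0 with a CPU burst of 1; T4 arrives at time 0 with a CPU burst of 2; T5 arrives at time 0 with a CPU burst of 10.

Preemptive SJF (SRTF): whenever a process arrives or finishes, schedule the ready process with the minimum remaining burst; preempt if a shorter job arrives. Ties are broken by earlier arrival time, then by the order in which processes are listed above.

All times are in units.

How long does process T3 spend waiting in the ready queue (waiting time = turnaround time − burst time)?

Timeline: | T3 0-1 | T4 1-3 | T1 3-6 | T2 6-12 | T5 12-22 |
Completion: T1=6  T2=12  T3=1  T4=3  T5=22
Turnaround (C−A): T1=6  T2=12  T3=1  T4=3  T5=22
Waiting(T3) = turnaround − burst = 1 − 1 = 0

0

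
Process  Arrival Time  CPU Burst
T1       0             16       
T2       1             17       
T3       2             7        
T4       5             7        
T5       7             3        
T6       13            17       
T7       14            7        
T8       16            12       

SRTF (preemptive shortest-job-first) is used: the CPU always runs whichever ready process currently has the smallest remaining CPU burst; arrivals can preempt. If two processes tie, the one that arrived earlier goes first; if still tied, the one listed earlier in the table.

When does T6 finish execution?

86

Gantt: | T1 0-2 | T3 2-9 | T5 9-12 | T4 12-19 | T7 19-26 | T8 26-38 | T1 38-52 | T2 52-69 | T6 69-86 |
Completion: T1=52  T2=69  T3=9  T4=19  T5=12  T6=86  T7=26  T8=38
Turnaround (C−A): T1=52  T2=68  T3=7  T4=14  T5=5  T6=73  T7=12  T8=22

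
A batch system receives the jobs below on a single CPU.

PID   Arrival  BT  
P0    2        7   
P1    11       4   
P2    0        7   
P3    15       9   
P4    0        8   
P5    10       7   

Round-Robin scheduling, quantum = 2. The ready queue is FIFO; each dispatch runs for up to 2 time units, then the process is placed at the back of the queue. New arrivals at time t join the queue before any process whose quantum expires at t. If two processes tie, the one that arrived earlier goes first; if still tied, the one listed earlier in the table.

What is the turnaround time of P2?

23

Schedule: | P2 0-2 | P4 2-4 | P0 4-6 | P2 6-8 | P4 8-10 | P0 10-12 | P2 12-14 | P5 14-16 | P4 16-18 | P1 18-20 | P0 20-22 | P2 22-23 | P3 23-25 | P5 25-27 | P4 27-29 | P1 29-31 | P0 31-32 | P3 32-34 | P5 34-36 | P3 36-38 | P5 38-39 | P3 39-42 |
Completion: P0=32  P1=31  P2=23  P3=42  P4=29  P5=39
Turnaround (C−A): P0=30  P1=20  P2=23  P3=27  P4=29  P5=29
Turnaround(P2) = completion − arrival = 23 − 0 = 23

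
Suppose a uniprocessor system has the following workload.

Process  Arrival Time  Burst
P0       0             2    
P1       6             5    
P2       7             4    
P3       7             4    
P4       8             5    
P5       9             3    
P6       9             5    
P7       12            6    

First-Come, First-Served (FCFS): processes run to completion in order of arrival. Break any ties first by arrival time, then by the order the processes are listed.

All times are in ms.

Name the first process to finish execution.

Timeline: | P0 0-2 | idle 2-6 | P1 6-11 | P2 11-15 | P3 15-19 | P4 19-24 | P5 24-27 | P6 27-32 | P7 32-38 |
Completion: P0=2  P1=11  P2=15  P3=19  P4=24  P5=27  P6=32  P7=38
Turnaround (C−A): P0=2  P1=5  P2=8  P3=12  P4=16  P5=18  P6=23  P7=26
Finish order: P0 → P1 → P2 → P3 → P4 → P5 → P6 → P7

P0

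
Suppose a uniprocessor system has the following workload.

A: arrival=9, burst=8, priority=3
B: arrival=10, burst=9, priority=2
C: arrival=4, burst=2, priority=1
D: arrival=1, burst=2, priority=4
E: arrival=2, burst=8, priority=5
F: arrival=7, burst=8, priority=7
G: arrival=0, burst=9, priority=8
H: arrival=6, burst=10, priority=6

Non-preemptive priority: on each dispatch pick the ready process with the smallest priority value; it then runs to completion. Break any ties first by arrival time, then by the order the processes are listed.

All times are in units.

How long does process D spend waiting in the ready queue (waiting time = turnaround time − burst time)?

Schedule: | G 0-9 | C 9-11 | B 11-20 | A 20-28 | D 28-30 | E 30-38 | H 38-48 | F 48-56 |
Completion: A=28  B=20  C=11  D=30  E=38  F=56  G=9  H=48
Turnaround (C−A): A=19  B=10  C=7  D=29  E=36  F=49  G=9  H=42
Waiting(D) = turnaround − burst = 29 − 2 = 27

27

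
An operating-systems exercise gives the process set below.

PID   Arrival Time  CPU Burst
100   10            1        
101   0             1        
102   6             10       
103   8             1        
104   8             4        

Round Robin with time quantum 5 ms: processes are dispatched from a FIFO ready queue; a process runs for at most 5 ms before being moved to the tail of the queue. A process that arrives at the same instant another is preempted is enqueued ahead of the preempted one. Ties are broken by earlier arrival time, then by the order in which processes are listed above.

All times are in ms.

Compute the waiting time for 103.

3

Gantt: | 101 0-1 | idle 1-6 | 102 6-11 | 103 11-12 | 104 12-16 | 100 16-17 | 102 17-22 |
Completion: 100=17  101=1  102=22  103=12  104=16
Turnaround (C−A): 100=7  101=1  102=16  103=4  104=8
Waiting(103) = turnaround − burst = 4 − 1 = 3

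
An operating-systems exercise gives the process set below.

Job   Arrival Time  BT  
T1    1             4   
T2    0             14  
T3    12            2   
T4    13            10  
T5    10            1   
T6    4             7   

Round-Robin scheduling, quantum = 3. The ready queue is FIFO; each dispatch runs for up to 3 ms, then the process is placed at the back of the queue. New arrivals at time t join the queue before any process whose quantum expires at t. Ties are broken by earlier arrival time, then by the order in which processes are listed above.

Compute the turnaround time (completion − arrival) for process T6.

25

Timeline: | T2 0-3 | T1 3-6 | T2 6-9 | T6 9-12 | T1 12-13 | T2 13-16 | T5 16-17 | T3 17-19 | T6 19-22 | T4 22-25 | T2 25-28 | T6 28-29 | T4 29-32 | T2 32-34 | T4 34-38 |
Completion: T1=13  T2=34  T3=19  T4=38  T5=17  T6=29
Turnaround (C−A): T1=12  T2=34  T3=7  T4=25  T5=7  T6=25
Turnaround(T6) = completion − arrival = 29 − 4 = 25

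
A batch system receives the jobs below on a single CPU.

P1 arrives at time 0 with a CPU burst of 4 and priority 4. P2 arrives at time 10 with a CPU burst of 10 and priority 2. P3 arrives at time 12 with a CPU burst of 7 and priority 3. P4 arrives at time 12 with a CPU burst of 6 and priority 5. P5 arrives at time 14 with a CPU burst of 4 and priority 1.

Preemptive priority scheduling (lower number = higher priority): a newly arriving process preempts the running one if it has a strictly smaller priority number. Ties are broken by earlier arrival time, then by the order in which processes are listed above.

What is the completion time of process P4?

37

Gantt: | P1 0-4 | idle 4-10 | P2 10-14 | P5 14-18 | P2 18-24 | P3 24-31 | P4 31-37 |
Completion: P1=4  P2=24  P3=31  P4=37  P5=18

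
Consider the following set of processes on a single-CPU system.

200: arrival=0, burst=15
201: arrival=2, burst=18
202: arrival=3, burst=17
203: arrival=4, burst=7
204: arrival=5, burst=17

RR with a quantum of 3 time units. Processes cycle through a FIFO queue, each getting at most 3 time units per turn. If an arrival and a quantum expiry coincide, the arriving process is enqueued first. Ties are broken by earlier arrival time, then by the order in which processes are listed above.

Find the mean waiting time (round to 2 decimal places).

45.20

Gantt: | 200 0-3 | 201 3-6 | 202 6-9 | 200 9-12 | 203 12-15 | 204 15-18 | 201 18-21 | 202 21-24 | 200 24-27 | 203 27-30 | 204 30-33 | 201 33-36 | 202 36-39 | 200 39-42 | 203 42-43 | 204 43-46 | 201 46-49 | 202 49-52 | 200 52-55 | 204 55-58 | 201 58-61 | 202 61-64 | 204 64-67 | 201 67-70 | 202 70-72 | 204 72-74 |
Completion: 200=55  201=70  202=72  203=43  204=74
Turnaround (C−A): 200=55  201=68  202=69  203=39  204=69
Waiting times: 200=40, 201=50, 202=52, 203=32, 204=52
Average waiting = (40+50+52+32+52) / 5 = 226/5 = 45.20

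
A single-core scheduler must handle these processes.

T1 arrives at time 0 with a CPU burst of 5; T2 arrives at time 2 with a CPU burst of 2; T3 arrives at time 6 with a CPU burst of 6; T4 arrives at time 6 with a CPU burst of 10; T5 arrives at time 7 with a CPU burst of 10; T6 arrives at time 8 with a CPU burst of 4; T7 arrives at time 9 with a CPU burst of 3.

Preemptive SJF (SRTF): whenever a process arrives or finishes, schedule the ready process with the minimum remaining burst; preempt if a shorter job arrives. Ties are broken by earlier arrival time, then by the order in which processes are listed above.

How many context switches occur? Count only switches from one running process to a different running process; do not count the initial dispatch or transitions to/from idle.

8

Timeline: | T1 0-2 | T2 2-4 | T1 4-7 | T3 7-8 | T6 8-12 | T7 12-15 | T3 15-20 | T4 20-30 | T5 30-40 |
Completion: T1=7  T2=4  T3=20  T4=30  T5=40  T6=12  T7=15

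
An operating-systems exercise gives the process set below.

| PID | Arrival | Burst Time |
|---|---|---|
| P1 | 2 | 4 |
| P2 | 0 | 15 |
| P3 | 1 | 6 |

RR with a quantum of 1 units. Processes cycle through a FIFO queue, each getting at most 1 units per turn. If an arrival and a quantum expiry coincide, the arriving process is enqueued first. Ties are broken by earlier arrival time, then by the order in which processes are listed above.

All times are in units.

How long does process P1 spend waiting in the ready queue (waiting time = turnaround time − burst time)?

Schedule: | P2 0-1 | P3 1-2 | P2 2-3 | P1 3-4 | P3 4-5 | P2 5-6 | P1 6-7 | P3 7-8 | P2 8-9 | P1 9-10 | P3 10-11 | P2 11-12 | P1 12-13 | P3 13-14 | P2 14-15 | P3 15-16 | P2 16-25 |
Completion: P1=13  P2=25  P3=16
Waiting(P1) = turnaround − burst = 11 − 4 = 7

7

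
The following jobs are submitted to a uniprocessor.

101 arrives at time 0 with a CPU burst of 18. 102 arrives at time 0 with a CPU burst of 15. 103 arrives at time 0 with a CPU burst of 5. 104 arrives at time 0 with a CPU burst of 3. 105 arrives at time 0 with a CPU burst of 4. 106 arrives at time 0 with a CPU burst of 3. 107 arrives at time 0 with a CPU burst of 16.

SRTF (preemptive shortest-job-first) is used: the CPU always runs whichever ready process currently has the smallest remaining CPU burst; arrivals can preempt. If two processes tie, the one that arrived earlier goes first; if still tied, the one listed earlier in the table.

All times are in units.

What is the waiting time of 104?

0

Gantt: | 104 0-3 | 106 3-6 | 105 6-10 | 103 10-15 | 102 15-30 | 107 30-46 | 101 46-64 |
Completion: 101=64  102=30  103=15  104=3  105=10  106=6  107=46
Turnaround (C−A): 101=64  102=30  103=15  104=3  105=10  106=6  107=46
Waiting(104) = turnaround − burst = 3 − 3 = 0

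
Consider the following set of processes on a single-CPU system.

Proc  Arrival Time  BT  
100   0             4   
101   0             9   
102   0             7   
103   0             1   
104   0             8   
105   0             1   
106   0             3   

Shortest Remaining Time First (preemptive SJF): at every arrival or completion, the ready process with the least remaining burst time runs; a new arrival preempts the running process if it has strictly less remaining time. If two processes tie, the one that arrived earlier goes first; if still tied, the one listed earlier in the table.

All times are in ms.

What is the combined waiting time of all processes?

Timeline: | 103 0-1 | 105 1-2 | 106 2-5 | 100 5-9 | 102 9-16 | 104 16-24 | 101 24-33 |
Completion: 100=9  101=33  102=16  103=1  104=24  105=2  106=5
Turnaround (C−A): 100=9  101=33  102=16  103=1  104=24  105=2  106=5
Waiting = turnaround − burst: 100=5, 101=24, 102=9, 103=0, 104=16, 105=1, 106=2
Total waiting = 5 + 24 + 9 + 0 + 16 + 1 + 2 = 57

57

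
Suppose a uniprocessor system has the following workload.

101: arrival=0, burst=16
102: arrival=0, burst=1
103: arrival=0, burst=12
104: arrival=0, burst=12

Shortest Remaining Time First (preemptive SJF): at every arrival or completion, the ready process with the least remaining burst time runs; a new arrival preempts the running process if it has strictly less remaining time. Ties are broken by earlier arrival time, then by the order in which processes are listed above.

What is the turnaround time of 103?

13

Timeline: | 102 0-1 | 103 1-13 | 104 13-25 | 101 25-41 |
Completion: 101=41  102=1  103=13  104=25
Turnaround (C−A): 101=41  102=1  103=13  104=25
Turnaround(103) = completion − arrival = 13 − 0 = 13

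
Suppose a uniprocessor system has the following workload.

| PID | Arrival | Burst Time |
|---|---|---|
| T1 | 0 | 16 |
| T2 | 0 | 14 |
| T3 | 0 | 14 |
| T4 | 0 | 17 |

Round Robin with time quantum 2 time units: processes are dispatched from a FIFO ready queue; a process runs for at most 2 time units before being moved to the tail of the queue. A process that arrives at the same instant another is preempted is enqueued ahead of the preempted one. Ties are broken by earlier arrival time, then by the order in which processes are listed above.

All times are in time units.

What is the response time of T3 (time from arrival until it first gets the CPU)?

Gantt: | T1 0-2 | T2 2-4 | T3 4-6 | T4 6-8 | T1 8-10 | T2 10-12 | T3 12-14 | T4 14-16 | T1 16-18 | T2 18-20 | T3 20-22 | T4 22-24 | T1 24-26 | T2 26-28 | T3 28-30 | T4 30-32 | T1 32-34 | T2 34-36 | T3 36-38 | T4 38-40 | T1 40-42 | T2 42-44 | T3 44-46 | T4 46-48 | T1 48-50 | T2 50-52 | T3 52-54 | T4 54-56 | T1 56-58 | T4 58-61 |
Completion: T1=58  T2=52  T3=54  T4=61
Response(T3) = first start − arrival = 4 − 0 = 4

4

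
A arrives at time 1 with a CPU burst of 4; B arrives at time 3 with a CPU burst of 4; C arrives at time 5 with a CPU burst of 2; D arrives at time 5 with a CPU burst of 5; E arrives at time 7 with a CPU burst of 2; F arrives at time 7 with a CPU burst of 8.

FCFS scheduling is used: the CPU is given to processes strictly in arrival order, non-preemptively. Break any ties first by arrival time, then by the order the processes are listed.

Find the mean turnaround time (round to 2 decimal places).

9.50

Timeline: | idle 0-1 | A 1-5 | B 5-9 | C 9-11 | D 11-16 | E 16-18 | F 18-26 |
Completion: A=5  B=9  C=11  D=16  E=18  F=26
Turnaround (C−A): A=4  B=6  C=6  D=11  E=11  F=19
Turnaround times: A=4, B=6, C=6, D=11, E=11, F=19
Average turnaround = (4+6+6+11+11+19) / 6 = 57/6 = 9.50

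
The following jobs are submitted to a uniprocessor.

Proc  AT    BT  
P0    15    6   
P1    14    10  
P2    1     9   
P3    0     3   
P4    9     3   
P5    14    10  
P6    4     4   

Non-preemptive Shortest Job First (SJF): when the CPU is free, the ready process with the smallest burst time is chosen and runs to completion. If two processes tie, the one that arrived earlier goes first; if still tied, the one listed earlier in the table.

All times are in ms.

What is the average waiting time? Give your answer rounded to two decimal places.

7.43

Gantt: | P3 0-3 | P2 3-12 | P4 12-15 | P6 15-19 | P0 19-25 | P1 25-35 | P5 35-45 |
Completion: P0=25  P1=35  P2=12  P3=3  P4=15  P5=45  P6=19
Turnaround (C−A): P0=10  P1=21  P2=11  P3=3  P4=6  P5=31  P6=15
Waiting times: P0=4, P1=11, P2=2, P3=0, P4=3, P5=21, P6=11
Average waiting = (4+11+2+0+3+21+11) / 7 = 52/7 = 7.43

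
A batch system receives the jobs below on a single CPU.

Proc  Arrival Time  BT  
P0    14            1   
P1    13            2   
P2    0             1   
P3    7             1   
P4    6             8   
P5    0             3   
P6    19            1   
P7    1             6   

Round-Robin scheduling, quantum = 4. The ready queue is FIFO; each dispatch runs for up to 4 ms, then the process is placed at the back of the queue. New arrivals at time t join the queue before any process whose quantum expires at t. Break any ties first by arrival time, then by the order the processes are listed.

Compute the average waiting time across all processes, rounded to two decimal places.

4.38

Gantt: | P2 0-1 | P5 1-4 | P7 4-8 | P4 8-12 | P3 12-13 | P7 13-15 | P4 15-19 | P1 19-21 | P0 21-22 | P6 22-23 |
Completion: P0=22  P1=21  P2=1  P3=13  P4=19  P5=4  P6=23  P7=15
Turnaround (C−A): P0=8  P1=8  P2=1  P3=6  P4=13  P5=4  P6=4  P7=14
Waiting times: P0=7, P1=6, P2=0, P3=5, P4=5, P5=1, P6=3, P7=8
Average waiting = (7+6+0+5+5+1+3+8) / 8 = 35/8 = 4.38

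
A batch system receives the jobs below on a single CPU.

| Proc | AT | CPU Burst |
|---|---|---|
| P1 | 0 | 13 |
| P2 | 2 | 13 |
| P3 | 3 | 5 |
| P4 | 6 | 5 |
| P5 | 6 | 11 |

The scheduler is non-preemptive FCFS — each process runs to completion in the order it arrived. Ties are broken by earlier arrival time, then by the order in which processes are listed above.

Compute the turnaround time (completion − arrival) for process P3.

28

Gantt: | P1 0-13 | P2 13-26 | P3 26-31 | P4 31-36 | P5 36-47 |
Completion: P1=13  P2=26  P3=31  P4=36  P5=47
Turnaround (C−A): P1=13  P2=24  P3=28  P4=30  P5=41
Turnaround(P3) = completion − arrival = 31 − 3 = 28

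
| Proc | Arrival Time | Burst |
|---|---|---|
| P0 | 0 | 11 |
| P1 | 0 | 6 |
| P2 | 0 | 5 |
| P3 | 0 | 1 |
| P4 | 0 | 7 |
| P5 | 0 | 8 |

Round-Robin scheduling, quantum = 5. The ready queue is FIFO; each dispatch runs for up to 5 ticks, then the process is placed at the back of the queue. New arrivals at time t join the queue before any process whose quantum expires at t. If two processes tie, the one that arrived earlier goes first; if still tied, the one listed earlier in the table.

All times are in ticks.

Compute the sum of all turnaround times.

Gantt: | P0 0-5 | P1 5-10 | P2 10-15 | P3 15-16 | P4 16-21 | P5 21-26 | P0 26-31 | P1 31-32 | P4 32-34 | P5 34-37 | P0 37-38 |
Completion: P0=38  P1=32  P2=15  P3=16  P4=34  P5=37
Turnaround (C−A): P0=38  P1=32  P2=15  P3=16  P4=34  P5=37
Turnaround = completion − arrival: P0=38, P1=32, P2=15, P3=16, P4=34, P5=37
Total turnaround = 38 + 32 + 15 + 16 + 34 + 37 = 172

172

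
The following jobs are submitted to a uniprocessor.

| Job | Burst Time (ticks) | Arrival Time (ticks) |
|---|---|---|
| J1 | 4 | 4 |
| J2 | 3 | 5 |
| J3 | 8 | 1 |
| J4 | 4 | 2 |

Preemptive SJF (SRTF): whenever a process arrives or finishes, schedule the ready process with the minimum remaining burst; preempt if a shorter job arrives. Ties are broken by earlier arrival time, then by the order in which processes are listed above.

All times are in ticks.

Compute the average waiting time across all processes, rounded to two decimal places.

4.25

Schedule: | idle 0-1 | J3 1-2 | J4 2-6 | J2 6-9 | J1 9-13 | J3 13-20 |
Completion: J1=13  J2=9  J3=20  J4=6
Waiting times: J1=5, J2=1, J3=11, J4=0
Average waiting = (5+1+11+0) / 4 = 17/4 = 4.25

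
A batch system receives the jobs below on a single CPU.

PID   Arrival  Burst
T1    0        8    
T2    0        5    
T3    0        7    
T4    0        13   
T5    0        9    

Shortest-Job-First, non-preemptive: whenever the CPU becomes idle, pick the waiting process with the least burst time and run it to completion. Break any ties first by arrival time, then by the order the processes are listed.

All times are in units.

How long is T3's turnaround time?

12

Gantt: | T2 0-5 | T3 5-12 | T1 12-20 | T5 20-29 | T4 29-42 |
Completion: T1=20  T2=5  T3=12  T4=42  T5=29
Turnaround (C−A): T1=20  T2=5  T3=12  T4=42  T5=29
Turnaround(T3) = completion − arrival = 12 − 0 = 12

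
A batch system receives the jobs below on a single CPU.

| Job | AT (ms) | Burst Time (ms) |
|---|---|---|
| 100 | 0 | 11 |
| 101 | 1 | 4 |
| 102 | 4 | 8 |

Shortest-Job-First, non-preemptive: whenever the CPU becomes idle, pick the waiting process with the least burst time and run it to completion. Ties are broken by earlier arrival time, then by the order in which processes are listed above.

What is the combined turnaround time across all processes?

44

Schedule: | 100 0-11 | 101 11-15 | 102 15-23 |
Completion: 100=11  101=15  102=23
Turnaround (C−A): 100=11  101=14  102=19
Turnaround = completion − arrival: 100=11, 101=14, 102=19
Total turnaround = 11 + 14 + 19 = 44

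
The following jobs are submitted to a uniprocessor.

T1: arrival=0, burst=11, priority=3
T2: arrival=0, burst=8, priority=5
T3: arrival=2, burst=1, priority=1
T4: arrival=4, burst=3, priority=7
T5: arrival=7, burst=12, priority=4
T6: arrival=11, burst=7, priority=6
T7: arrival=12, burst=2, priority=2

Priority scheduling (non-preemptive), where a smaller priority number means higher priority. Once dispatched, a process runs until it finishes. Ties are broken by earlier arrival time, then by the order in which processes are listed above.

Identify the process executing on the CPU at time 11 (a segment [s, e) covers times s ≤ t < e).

Schedule: | T1 0-11 | T3 11-12 | T7 12-14 | T5 14-26 | T2 26-34 | T6 34-41 | T4 41-44 |
Completion: T1=11  T2=34  T3=12  T4=44  T5=26  T6=41  T7=14

T3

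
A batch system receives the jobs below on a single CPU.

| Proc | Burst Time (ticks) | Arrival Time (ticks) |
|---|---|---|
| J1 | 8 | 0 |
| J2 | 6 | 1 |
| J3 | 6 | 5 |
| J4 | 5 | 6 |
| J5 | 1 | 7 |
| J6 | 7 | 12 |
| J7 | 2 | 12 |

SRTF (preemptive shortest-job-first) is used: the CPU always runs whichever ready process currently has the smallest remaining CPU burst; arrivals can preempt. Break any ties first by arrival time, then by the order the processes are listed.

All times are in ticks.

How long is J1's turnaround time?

Schedule: | J1 0-1 | J2 1-7 | J5 7-8 | J4 8-13 | J7 13-15 | J3 15-21 | J1 21-28 | J6 28-35 |
Completion: J1=28  J2=7  J3=21  J4=13  J5=8  J6=35  J7=15
Turnaround (C−A): J1=28  J2=6  J3=16  J4=7  J5=1  J6=23  J7=3
Turnaround(J1) = completion − arrival = 28 − 0 = 28

28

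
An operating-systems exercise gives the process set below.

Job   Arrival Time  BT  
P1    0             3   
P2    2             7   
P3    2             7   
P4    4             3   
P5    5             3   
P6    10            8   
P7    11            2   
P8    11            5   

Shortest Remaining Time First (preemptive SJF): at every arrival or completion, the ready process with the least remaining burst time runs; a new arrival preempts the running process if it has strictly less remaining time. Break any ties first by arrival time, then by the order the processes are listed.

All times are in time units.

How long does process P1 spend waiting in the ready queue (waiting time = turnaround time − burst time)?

Gantt: | P1 0-3 | P2 3-4 | P4 4-7 | P5 7-10 | P2 10-11 | P7 11-13 | P2 13-18 | P8 18-23 | P3 23-30 | P6 30-38 |
Completion: P1=3  P2=18  P3=30  P4=7  P5=10  P6=38  P7=13  P8=23
Waiting(P1) = turnaround − burst = 3 − 3 = 0

0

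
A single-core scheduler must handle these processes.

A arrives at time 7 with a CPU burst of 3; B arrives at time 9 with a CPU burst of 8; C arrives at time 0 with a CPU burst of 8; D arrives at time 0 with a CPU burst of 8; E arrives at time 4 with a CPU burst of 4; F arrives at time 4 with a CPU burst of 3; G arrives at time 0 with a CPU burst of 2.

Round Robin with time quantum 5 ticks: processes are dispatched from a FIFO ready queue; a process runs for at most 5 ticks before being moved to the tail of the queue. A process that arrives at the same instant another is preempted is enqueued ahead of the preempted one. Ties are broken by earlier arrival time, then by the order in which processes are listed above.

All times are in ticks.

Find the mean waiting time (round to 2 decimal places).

14.71

Timeline: | C 0-5 | D 5-10 | G 10-12 | E 12-16 | F 16-19 | C 19-22 | A 22-25 | B 25-30 | D 30-33 | B 33-36 |
Completion: A=25  B=36  C=22  D=33  E=16  F=19  G=12
Turnaround (C−A): A=18  B=27  C=22  D=33  E=12  F=15  G=12
Waiting times: A=15, B=19, C=14, D=25, E=8, F=12, G=10
Average waiting = (15+19+14+25+8+12+10) / 7 = 103/7 = 14.71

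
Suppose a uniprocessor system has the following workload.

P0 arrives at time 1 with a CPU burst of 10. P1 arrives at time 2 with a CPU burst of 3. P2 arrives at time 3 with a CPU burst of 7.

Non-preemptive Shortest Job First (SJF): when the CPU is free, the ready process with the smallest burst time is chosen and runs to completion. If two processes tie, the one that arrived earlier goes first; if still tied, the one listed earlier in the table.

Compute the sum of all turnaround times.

40

Gantt: | idle 0-1 | P0 1-11 | P1 11-14 | P2 14-21 |
Completion: P0=11  P1=14  P2=21
Turnaround (C−A): P0=10  P1=12  P2=18
Turnaround = completion − arrival: P0=10, P1=12, P2=18
Total turnaround = 10 + 12 + 18 = 40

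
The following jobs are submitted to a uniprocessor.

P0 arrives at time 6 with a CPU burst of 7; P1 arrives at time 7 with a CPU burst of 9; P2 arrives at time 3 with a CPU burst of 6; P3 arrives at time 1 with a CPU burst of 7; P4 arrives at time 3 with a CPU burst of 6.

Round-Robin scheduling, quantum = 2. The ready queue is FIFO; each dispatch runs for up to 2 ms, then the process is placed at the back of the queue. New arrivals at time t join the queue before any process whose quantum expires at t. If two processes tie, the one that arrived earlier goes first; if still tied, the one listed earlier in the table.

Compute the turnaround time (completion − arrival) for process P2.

18

Timeline: | idle 0-1 | P3 1-3 | P2 3-5 | P4 5-7 | P3 7-9 | P2 9-11 | P0 11-13 | P1 13-15 | P4 15-17 | P3 17-19 | P2 19-21 | P0 21-23 | P1 23-25 | P4 25-27 | P3 27-28 | P0 28-30 | P1 30-32 | P0 32-33 | P1 33-36 |
Completion: P0=33  P1=36  P2=21  P3=28  P4=27
Turnaround(P2) = completion − arrival = 21 − 3 = 18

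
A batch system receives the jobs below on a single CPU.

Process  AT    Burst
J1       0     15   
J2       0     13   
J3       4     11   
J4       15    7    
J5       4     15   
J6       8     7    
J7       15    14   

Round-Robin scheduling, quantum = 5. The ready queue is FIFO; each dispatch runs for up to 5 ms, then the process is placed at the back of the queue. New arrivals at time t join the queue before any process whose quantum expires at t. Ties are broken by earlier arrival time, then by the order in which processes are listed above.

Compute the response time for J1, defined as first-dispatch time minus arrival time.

Schedule: | J1 0-5 | J2 5-10 | J3 10-15 | J5 15-20 | J1 20-25 | J6 25-30 | J2 30-35 | J4 35-40 | J7 40-45 | J3 45-50 | J5 50-55 | J1 55-60 | J6 60-62 | J2 62-65 | J4 65-67 | J7 67-72 | J3 72-73 | J5 73-78 | J7 78-82 |
Completion: J1=60  J2=65  J3=73  J4=67  J5=78  J6=62  J7=82
Turnaround (C−A): J1=60  J2=65  J3=69  J4=52  J5=74  J6=54  J7=67
Response(J1) = first start − arrival = 0 − 0 = 0

0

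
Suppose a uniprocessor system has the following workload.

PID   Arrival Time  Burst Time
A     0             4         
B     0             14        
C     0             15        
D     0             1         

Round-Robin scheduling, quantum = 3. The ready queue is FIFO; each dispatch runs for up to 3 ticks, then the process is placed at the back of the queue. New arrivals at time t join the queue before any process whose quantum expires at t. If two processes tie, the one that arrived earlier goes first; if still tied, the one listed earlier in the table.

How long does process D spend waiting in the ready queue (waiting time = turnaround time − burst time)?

9

Timeline: | A 0-3 | B 3-6 | C 6-9 | D 9-10 | A 10-11 | B 11-14 | C 14-17 | B 17-20 | C 20-23 | B 23-26 | C 26-29 | B 29-31 | C 31-34 |
Completion: A=11  B=31  C=34  D=10
Waiting(D) = turnaround − burst = 10 − 1 = 9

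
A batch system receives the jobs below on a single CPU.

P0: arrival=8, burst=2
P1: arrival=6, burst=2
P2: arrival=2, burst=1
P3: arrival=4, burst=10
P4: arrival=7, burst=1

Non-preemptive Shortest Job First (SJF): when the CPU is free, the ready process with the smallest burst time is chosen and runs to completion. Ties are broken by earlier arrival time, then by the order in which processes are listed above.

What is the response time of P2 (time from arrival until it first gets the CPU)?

0

Timeline: | idle 0-2 | P2 2-3 | idle 3-4 | P3 4-14 | P4 14-15 | P1 15-17 | P0 17-19 |
Completion: P0=19  P1=17  P2=3  P3=14  P4=15
Response(P2) = first start − arrival = 2 − 2 = 0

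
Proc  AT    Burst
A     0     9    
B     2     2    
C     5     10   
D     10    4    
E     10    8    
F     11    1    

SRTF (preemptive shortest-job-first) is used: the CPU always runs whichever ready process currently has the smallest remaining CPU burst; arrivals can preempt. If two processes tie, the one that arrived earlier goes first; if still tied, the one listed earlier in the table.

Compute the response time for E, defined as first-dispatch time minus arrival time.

Timeline: | A 0-2 | B 2-4 | A 4-11 | F 11-12 | D 12-16 | E 16-24 | C 24-34 |
Completion: A=11  B=4  C=34  D=16  E=24  F=12
Response(E) = first start − arrival = 16 − 10 = 6

6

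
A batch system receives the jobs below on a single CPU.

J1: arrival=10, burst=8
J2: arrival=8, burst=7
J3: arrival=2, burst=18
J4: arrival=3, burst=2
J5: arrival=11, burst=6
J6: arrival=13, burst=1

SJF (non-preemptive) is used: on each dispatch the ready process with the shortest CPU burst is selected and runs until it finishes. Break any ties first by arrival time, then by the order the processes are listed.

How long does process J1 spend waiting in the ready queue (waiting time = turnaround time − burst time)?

Gantt: | idle 0-2 | J3 2-20 | J6 20-21 | J4 21-23 | J5 23-29 | J2 29-36 | J1 36-44 |
Completion: J1=44  J2=36  J3=20  J4=23  J5=29  J6=21
Turnaround (C−A): J1=34  J2=28  J3=18  J4=20  J5=18  J6=8
Waiting(J1) = turnaround − burst = 34 − 8 = 26

26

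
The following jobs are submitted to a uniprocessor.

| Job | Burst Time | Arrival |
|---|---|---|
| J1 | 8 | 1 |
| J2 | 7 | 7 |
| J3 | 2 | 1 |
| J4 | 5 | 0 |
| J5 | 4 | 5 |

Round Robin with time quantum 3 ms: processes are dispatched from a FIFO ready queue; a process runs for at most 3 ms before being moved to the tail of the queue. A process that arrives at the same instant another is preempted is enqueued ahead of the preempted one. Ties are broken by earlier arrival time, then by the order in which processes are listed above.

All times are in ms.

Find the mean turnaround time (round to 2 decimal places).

Timeline: | J4 0-3 | J1 3-6 | J3 6-8 | J4 8-10 | J5 10-13 | J1 13-16 | J2 16-19 | J5 19-20 | J1 20-22 | J2 22-26 |
Completion: J1=22  J2=26  J3=8  J4=10  J5=20
Turnaround (C−A): J1=21  J2=19  J3=7  J4=10  J5=15
Turnaround times: J1=21, J2=19, J3=7, J4=10, J5=15
Average turnaround = (21+19+7+10+15) / 5 = 72/5 = 14.40

14.40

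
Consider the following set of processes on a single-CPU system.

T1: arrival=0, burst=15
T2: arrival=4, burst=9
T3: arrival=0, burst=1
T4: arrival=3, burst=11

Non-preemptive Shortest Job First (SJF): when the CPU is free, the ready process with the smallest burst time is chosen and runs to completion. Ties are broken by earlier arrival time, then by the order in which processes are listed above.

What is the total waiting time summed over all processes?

35

Schedule: | T3 0-1 | T1 1-16 | T2 16-25 | T4 25-36 |
Completion: T1=16  T2=25  T3=1  T4=36
Waiting = turnaround − burst: T1=1, T2=12, T3=0, T4=22
Total waiting = 1 + 12 + 0 + 22 = 35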